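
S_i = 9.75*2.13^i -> [9.75, 20.77, 44.23, 94.22, 200.69]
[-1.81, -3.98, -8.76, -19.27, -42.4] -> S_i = -1.81*2.20^i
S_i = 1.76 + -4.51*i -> [1.76, -2.75, -7.26, -11.77, -16.28]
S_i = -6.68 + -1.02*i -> [-6.68, -7.7, -8.72, -9.74, -10.76]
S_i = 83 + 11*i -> [83, 94, 105, 116, 127]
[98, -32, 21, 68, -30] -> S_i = Random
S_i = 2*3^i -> [2, 6, 18, 54, 162]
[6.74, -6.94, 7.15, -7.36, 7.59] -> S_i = 6.74*(-1.03)^i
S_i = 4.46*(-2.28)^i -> [4.46, -10.17, 23.18, -52.86, 120.52]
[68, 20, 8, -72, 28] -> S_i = Random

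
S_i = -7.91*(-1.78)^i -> [-7.91, 14.08, -25.06, 44.61, -79.41]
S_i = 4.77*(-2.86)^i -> [4.77, -13.64, 39.02, -111.59, 319.14]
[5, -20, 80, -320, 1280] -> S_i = 5*-4^i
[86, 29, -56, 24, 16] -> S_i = Random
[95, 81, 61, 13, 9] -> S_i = Random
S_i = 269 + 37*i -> [269, 306, 343, 380, 417]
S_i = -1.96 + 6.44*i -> [-1.96, 4.48, 10.92, 17.36, 23.8]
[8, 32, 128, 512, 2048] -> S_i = 8*4^i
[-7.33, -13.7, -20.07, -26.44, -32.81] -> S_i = -7.33 + -6.37*i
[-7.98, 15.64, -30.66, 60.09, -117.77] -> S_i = -7.98*(-1.96)^i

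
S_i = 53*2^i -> [53, 106, 212, 424, 848]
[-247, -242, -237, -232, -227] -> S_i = -247 + 5*i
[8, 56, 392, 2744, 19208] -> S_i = 8*7^i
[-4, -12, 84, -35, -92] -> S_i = Random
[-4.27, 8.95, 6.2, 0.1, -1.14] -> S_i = Random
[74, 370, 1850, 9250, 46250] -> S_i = 74*5^i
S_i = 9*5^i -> [9, 45, 225, 1125, 5625]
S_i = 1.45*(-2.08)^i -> [1.45, -3.02, 6.27, -13.05, 27.14]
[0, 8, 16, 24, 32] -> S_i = 0 + 8*i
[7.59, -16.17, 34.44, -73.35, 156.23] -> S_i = 7.59*(-2.13)^i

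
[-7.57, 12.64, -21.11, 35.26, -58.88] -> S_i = -7.57*(-1.67)^i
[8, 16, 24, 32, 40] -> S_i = 8 + 8*i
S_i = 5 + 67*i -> [5, 72, 139, 206, 273]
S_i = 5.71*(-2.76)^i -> [5.71, -15.76, 43.5, -120.05, 331.34]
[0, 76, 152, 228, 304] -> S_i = 0 + 76*i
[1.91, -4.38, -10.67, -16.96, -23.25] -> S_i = 1.91 + -6.29*i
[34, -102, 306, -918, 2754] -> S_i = 34*-3^i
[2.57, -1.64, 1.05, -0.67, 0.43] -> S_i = 2.57*(-0.64)^i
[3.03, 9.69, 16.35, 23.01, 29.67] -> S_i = 3.03 + 6.66*i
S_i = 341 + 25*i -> [341, 366, 391, 416, 441]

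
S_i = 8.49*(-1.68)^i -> [8.49, -14.26, 23.96, -40.26, 67.63]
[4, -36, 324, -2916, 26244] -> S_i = 4*-9^i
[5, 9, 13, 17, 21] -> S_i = 5 + 4*i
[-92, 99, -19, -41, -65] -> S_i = Random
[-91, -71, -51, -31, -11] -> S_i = -91 + 20*i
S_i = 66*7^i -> [66, 462, 3234, 22638, 158466]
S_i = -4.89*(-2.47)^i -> [-4.89, 12.08, -29.83, 73.69, -182.01]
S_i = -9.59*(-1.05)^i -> [-9.59, 10.07, -10.57, 11.1, -11.66]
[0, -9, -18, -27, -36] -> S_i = 0 + -9*i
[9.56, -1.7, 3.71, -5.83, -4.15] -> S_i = Random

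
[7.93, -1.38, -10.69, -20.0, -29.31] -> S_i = 7.93 + -9.31*i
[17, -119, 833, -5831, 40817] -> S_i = 17*-7^i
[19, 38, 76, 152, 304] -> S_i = 19*2^i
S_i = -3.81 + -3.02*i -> [-3.81, -6.83, -9.85, -12.87, -15.89]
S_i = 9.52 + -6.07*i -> [9.52, 3.45, -2.62, -8.69, -14.76]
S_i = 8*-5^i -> [8, -40, 200, -1000, 5000]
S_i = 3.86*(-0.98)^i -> [3.86, -3.78, 3.71, -3.63, 3.56]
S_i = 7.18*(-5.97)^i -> [7.18, -42.86, 255.9, -1527.73, 9120.57]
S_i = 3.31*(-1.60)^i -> [3.31, -5.3, 8.47, -13.56, 21.69]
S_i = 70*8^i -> [70, 560, 4480, 35840, 286720]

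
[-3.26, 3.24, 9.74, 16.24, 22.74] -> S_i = -3.26 + 6.50*i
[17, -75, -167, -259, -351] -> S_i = 17 + -92*i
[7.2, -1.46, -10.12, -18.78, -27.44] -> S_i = 7.20 + -8.66*i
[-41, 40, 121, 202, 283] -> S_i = -41 + 81*i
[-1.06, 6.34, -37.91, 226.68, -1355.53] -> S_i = -1.06*(-5.98)^i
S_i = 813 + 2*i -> [813, 815, 817, 819, 821]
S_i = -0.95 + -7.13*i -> [-0.95, -8.08, -15.21, -22.34, -29.47]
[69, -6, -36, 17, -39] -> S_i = Random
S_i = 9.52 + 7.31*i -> [9.52, 16.83, 24.14, 31.45, 38.76]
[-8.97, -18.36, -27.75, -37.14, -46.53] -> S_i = -8.97 + -9.39*i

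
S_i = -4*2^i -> [-4, -8, -16, -32, -64]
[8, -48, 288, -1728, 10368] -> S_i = 8*-6^i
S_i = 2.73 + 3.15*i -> [2.73, 5.88, 9.03, 12.18, 15.33]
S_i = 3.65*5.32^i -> [3.65, 19.42, 103.3, 549.58, 2923.74]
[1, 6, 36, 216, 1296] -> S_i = 1*6^i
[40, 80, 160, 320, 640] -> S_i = 40*2^i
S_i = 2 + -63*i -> [2, -61, -124, -187, -250]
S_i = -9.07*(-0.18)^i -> [-9.07, 1.63, -0.29, 0.05, -0.01]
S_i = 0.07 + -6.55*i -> [0.07, -6.48, -13.03, -19.58, -26.13]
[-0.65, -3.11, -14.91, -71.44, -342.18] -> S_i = -0.65*4.79^i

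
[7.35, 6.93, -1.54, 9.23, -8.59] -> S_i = Random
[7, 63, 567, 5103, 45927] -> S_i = 7*9^i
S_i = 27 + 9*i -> [27, 36, 45, 54, 63]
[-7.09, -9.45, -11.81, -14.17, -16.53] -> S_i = -7.09 + -2.36*i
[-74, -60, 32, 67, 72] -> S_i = Random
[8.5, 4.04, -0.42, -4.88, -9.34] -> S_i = 8.50 + -4.46*i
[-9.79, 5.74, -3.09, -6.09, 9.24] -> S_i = Random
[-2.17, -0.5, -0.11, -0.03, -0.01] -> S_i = -2.17*0.23^i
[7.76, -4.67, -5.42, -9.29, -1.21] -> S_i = Random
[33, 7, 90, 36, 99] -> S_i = Random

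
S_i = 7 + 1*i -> [7, 8, 9, 10, 11]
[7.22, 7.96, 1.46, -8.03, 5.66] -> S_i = Random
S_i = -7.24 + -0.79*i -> [-7.24, -8.03, -8.82, -9.61, -10.4]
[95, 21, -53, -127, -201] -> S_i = 95 + -74*i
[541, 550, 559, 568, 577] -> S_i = 541 + 9*i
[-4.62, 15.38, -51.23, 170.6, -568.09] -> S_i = -4.62*(-3.33)^i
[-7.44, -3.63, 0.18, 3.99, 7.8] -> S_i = -7.44 + 3.81*i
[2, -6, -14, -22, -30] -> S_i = 2 + -8*i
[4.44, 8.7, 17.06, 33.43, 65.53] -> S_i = 4.44*1.96^i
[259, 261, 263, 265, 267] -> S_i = 259 + 2*i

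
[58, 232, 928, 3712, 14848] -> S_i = 58*4^i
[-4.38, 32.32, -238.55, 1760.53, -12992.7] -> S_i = -4.38*(-7.38)^i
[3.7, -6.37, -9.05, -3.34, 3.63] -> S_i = Random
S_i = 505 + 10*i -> [505, 515, 525, 535, 545]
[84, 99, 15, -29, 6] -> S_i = Random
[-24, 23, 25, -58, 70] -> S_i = Random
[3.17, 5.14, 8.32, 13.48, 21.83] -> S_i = 3.17*1.62^i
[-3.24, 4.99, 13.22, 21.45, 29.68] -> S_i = -3.24 + 8.23*i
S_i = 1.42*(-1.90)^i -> [1.42, -2.7, 5.13, -9.74, 18.51]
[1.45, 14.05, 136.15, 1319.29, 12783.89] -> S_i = 1.45*9.69^i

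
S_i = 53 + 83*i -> [53, 136, 219, 302, 385]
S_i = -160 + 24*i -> [-160, -136, -112, -88, -64]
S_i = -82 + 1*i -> [-82, -81, -80, -79, -78]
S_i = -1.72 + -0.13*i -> [-1.72, -1.85, -1.98, -2.11, -2.24]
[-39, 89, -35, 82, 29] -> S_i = Random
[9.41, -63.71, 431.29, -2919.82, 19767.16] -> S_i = 9.41*(-6.77)^i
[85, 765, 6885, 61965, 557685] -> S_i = 85*9^i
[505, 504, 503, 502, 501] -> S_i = 505 + -1*i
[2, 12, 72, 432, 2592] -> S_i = 2*6^i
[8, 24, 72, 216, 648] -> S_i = 8*3^i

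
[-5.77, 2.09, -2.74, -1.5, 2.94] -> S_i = Random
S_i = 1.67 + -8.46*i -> [1.67, -6.79, -15.25, -23.71, -32.17]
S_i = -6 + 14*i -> [-6, 8, 22, 36, 50]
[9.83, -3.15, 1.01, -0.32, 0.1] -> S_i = 9.83*(-0.32)^i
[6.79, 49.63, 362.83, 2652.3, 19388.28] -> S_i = 6.79*7.31^i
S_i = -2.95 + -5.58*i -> [-2.95, -8.53, -14.11, -19.69, -25.27]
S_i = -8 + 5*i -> [-8, -3, 2, 7, 12]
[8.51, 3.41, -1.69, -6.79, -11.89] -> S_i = 8.51 + -5.10*i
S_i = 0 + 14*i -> [0, 14, 28, 42, 56]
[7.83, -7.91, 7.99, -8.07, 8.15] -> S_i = 7.83*(-1.01)^i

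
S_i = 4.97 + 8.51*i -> [4.97, 13.48, 21.99, 30.5, 39.01]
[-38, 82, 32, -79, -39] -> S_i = Random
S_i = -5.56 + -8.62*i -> [-5.56, -14.18, -22.8, -31.42, -40.04]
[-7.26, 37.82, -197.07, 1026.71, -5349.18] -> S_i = -7.26*(-5.21)^i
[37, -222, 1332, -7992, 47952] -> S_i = 37*-6^i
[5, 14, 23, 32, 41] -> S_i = 5 + 9*i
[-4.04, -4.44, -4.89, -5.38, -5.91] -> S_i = -4.04*1.10^i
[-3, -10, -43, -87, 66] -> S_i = Random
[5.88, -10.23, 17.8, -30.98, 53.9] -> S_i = 5.88*(-1.74)^i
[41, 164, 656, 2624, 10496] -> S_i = 41*4^i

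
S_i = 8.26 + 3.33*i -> [8.26, 11.59, 14.92, 18.25, 21.58]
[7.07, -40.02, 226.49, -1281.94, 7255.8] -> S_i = 7.07*(-5.66)^i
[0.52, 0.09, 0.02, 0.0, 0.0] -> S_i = 0.52*0.17^i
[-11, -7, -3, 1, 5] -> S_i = -11 + 4*i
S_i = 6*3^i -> [6, 18, 54, 162, 486]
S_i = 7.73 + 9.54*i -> [7.73, 17.27, 26.81, 36.35, 45.89]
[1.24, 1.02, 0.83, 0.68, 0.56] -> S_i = 1.24*0.82^i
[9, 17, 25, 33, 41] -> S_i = 9 + 8*i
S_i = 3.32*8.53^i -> [3.32, 28.32, 241.57, 2060.56, 17576.57]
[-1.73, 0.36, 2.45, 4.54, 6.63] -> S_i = -1.73 + 2.09*i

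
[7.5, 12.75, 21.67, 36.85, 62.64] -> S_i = 7.50*1.70^i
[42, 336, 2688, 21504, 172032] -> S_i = 42*8^i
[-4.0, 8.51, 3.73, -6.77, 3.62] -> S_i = Random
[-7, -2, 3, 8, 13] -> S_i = -7 + 5*i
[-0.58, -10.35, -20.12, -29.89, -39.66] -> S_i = -0.58 + -9.77*i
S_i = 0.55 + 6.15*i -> [0.55, 6.7, 12.85, 19.0, 25.15]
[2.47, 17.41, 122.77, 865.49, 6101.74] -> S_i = 2.47*7.05^i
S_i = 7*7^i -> [7, 49, 343, 2401, 16807]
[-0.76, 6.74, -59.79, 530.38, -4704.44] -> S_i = -0.76*(-8.87)^i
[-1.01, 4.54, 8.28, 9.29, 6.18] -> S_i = Random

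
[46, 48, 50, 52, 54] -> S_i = 46 + 2*i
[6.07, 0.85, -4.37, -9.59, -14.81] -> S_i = 6.07 + -5.22*i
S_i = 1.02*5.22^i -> [1.02, 5.32, 27.79, 145.08, 757.32]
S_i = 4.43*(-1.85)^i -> [4.43, -8.2, 15.16, -28.05, 51.89]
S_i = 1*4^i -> [1, 4, 16, 64, 256]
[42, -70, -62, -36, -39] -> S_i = Random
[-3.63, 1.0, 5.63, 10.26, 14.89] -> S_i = -3.63 + 4.63*i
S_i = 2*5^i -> [2, 10, 50, 250, 1250]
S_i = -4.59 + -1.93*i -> [-4.59, -6.52, -8.45, -10.38, -12.31]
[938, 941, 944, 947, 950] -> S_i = 938 + 3*i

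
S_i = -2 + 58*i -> [-2, 56, 114, 172, 230]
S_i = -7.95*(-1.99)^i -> [-7.95, 15.82, -31.48, 62.65, -124.68]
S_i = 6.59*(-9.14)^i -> [6.59, -60.23, 550.53, -5031.81, 45990.72]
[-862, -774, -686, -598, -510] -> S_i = -862 + 88*i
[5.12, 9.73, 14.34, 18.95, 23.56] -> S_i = 5.12 + 4.61*i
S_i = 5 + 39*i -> [5, 44, 83, 122, 161]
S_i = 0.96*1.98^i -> [0.96, 1.9, 3.76, 7.45, 14.75]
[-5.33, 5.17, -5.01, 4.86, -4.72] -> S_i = -5.33*(-0.97)^i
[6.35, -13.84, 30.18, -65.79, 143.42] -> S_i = 6.35*(-2.18)^i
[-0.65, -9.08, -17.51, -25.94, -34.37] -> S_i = -0.65 + -8.43*i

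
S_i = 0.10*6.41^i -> [0.1, 0.64, 4.11, 26.34, 168.82]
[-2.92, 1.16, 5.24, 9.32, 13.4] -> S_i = -2.92 + 4.08*i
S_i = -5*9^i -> [-5, -45, -405, -3645, -32805]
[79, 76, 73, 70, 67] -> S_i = 79 + -3*i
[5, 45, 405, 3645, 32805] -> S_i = 5*9^i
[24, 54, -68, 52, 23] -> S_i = Random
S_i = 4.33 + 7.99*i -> [4.33, 12.32, 20.31, 28.3, 36.29]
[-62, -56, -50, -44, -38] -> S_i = -62 + 6*i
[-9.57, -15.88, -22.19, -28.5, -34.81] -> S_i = -9.57 + -6.31*i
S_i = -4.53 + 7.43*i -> [-4.53, 2.9, 10.33, 17.76, 25.19]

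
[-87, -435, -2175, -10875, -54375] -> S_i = -87*5^i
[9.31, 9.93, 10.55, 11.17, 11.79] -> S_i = 9.31 + 0.62*i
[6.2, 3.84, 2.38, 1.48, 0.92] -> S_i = 6.20*0.62^i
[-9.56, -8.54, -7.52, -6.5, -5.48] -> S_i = -9.56 + 1.02*i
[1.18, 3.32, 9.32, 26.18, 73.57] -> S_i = 1.18*2.81^i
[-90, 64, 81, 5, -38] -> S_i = Random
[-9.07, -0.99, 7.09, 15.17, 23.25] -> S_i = -9.07 + 8.08*i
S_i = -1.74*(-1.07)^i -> [-1.74, 1.86, -1.99, 2.13, -2.28]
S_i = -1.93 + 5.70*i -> [-1.93, 3.77, 9.47, 15.17, 20.87]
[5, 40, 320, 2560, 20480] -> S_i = 5*8^i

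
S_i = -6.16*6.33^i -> [-6.16, -38.99, -246.82, -1562.4, -9889.98]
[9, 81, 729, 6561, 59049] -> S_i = 9*9^i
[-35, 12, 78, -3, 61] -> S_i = Random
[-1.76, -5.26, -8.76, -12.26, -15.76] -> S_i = -1.76 + -3.50*i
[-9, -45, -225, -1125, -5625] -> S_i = -9*5^i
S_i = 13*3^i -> [13, 39, 117, 351, 1053]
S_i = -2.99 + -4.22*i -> [-2.99, -7.21, -11.43, -15.65, -19.87]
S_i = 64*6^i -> [64, 384, 2304, 13824, 82944]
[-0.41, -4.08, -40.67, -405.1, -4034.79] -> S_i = -0.41*9.96^i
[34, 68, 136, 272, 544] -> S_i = 34*2^i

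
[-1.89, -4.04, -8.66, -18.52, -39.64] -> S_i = -1.89*2.14^i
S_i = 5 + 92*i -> [5, 97, 189, 281, 373]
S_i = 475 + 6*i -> [475, 481, 487, 493, 499]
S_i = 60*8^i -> [60, 480, 3840, 30720, 245760]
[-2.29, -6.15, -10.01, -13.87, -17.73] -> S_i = -2.29 + -3.86*i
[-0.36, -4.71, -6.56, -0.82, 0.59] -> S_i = Random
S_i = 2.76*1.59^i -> [2.76, 4.39, 6.98, 11.09, 17.64]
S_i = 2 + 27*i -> [2, 29, 56, 83, 110]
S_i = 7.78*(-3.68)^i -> [7.78, -28.63, 105.36, -387.72, 1426.83]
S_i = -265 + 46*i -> [-265, -219, -173, -127, -81]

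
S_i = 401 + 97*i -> [401, 498, 595, 692, 789]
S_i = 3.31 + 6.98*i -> [3.31, 10.29, 17.27, 24.25, 31.23]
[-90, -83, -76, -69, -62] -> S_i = -90 + 7*i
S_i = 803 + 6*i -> [803, 809, 815, 821, 827]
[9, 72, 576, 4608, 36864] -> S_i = 9*8^i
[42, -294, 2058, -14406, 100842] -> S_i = 42*-7^i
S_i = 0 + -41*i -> [0, -41, -82, -123, -164]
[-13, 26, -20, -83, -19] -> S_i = Random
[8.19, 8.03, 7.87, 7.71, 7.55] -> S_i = 8.19*0.98^i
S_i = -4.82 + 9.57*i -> [-4.82, 4.75, 14.32, 23.89, 33.46]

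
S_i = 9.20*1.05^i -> [9.2, 9.66, 10.14, 10.65, 11.18]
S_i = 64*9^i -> [64, 576, 5184, 46656, 419904]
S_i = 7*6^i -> [7, 42, 252, 1512, 9072]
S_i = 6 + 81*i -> [6, 87, 168, 249, 330]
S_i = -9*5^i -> [-9, -45, -225, -1125, -5625]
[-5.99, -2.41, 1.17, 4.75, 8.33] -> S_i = -5.99 + 3.58*i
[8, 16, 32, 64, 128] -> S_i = 8*2^i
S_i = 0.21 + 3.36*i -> [0.21, 3.57, 6.93, 10.29, 13.65]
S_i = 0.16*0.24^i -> [0.16, 0.04, 0.01, 0.0, 0.0]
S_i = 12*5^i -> [12, 60, 300, 1500, 7500]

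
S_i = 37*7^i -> [37, 259, 1813, 12691, 88837]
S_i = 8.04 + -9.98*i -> [8.04, -1.94, -11.92, -21.9, -31.88]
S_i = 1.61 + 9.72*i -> [1.61, 11.33, 21.05, 30.77, 40.49]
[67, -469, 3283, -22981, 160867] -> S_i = 67*-7^i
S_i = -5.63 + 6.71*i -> [-5.63, 1.08, 7.79, 14.5, 21.21]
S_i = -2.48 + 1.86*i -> [-2.48, -0.62, 1.24, 3.1, 4.96]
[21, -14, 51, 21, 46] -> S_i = Random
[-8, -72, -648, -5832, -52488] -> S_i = -8*9^i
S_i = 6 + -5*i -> [6, 1, -4, -9, -14]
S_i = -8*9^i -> [-8, -72, -648, -5832, -52488]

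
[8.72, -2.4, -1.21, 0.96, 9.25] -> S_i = Random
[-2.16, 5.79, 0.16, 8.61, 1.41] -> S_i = Random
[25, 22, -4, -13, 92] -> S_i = Random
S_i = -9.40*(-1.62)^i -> [-9.4, 15.23, -24.67, 39.96, -64.74]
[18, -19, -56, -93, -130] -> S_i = 18 + -37*i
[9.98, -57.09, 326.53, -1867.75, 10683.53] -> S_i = 9.98*(-5.72)^i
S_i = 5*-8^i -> [5, -40, 320, -2560, 20480]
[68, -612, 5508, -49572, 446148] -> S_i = 68*-9^i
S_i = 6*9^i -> [6, 54, 486, 4374, 39366]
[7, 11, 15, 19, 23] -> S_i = 7 + 4*i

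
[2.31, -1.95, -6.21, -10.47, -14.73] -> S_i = 2.31 + -4.26*i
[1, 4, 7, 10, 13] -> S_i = 1 + 3*i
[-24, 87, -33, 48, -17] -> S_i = Random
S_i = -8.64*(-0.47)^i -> [-8.64, 4.06, -1.91, 0.9, -0.42]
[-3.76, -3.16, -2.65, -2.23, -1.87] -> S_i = -3.76*0.84^i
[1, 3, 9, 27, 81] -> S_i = 1*3^i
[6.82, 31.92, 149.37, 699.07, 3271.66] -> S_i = 6.82*4.68^i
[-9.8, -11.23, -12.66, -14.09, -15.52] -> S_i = -9.80 + -1.43*i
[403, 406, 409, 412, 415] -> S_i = 403 + 3*i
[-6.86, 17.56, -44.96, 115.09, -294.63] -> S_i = -6.86*(-2.56)^i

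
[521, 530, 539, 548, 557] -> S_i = 521 + 9*i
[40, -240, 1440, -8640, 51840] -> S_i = 40*-6^i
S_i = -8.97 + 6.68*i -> [-8.97, -2.29, 4.39, 11.07, 17.75]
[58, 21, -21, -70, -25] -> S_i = Random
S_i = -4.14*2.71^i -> [-4.14, -11.22, -30.4, -82.4, -223.29]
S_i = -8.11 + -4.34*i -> [-8.11, -12.45, -16.79, -21.13, -25.47]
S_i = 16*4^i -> [16, 64, 256, 1024, 4096]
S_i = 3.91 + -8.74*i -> [3.91, -4.83, -13.57, -22.31, -31.05]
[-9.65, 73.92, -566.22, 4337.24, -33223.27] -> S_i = -9.65*(-7.66)^i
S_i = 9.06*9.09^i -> [9.06, 82.36, 748.61, 6804.87, 61856.27]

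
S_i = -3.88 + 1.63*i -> [-3.88, -2.25, -0.62, 1.01, 2.64]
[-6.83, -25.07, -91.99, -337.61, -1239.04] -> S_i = -6.83*3.67^i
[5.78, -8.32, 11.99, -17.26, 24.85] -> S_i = 5.78*(-1.44)^i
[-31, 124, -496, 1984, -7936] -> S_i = -31*-4^i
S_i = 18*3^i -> [18, 54, 162, 486, 1458]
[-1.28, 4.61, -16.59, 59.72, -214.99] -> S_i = -1.28*(-3.60)^i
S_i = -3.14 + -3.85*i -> [-3.14, -6.99, -10.84, -14.69, -18.54]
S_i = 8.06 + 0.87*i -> [8.06, 8.93, 9.8, 10.67, 11.54]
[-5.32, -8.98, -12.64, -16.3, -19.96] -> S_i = -5.32 + -3.66*i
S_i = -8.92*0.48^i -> [-8.92, -4.28, -2.06, -0.99, -0.47]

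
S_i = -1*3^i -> [-1, -3, -9, -27, -81]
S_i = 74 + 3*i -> [74, 77, 80, 83, 86]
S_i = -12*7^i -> [-12, -84, -588, -4116, -28812]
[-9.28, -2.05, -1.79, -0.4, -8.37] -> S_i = Random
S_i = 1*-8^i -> [1, -8, 64, -512, 4096]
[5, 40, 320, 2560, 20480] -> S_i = 5*8^i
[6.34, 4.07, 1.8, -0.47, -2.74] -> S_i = 6.34 + -2.27*i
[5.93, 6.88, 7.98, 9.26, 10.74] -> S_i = 5.93*1.16^i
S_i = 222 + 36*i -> [222, 258, 294, 330, 366]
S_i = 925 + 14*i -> [925, 939, 953, 967, 981]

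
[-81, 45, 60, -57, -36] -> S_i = Random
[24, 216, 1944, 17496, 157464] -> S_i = 24*9^i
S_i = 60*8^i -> [60, 480, 3840, 30720, 245760]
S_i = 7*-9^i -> [7, -63, 567, -5103, 45927]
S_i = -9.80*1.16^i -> [-9.8, -11.37, -13.19, -15.3, -17.74]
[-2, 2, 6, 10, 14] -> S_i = -2 + 4*i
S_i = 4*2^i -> [4, 8, 16, 32, 64]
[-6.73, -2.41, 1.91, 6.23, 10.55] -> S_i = -6.73 + 4.32*i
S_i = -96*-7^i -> [-96, 672, -4704, 32928, -230496]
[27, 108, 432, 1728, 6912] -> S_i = 27*4^i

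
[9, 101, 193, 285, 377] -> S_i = 9 + 92*i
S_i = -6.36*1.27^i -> [-6.36, -8.08, -10.26, -13.03, -16.55]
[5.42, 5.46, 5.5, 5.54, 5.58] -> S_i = 5.42 + 0.04*i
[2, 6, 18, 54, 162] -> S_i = 2*3^i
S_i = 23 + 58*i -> [23, 81, 139, 197, 255]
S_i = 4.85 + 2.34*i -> [4.85, 7.19, 9.53, 11.87, 14.21]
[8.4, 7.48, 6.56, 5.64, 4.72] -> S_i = 8.40 + -0.92*i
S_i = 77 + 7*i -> [77, 84, 91, 98, 105]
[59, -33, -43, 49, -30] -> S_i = Random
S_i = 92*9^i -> [92, 828, 7452, 67068, 603612]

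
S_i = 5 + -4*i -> [5, 1, -3, -7, -11]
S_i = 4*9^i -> [4, 36, 324, 2916, 26244]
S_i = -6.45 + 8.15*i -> [-6.45, 1.7, 9.85, 18.0, 26.15]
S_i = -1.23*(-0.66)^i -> [-1.23, 0.81, -0.54, 0.35, -0.23]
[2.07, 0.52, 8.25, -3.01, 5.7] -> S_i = Random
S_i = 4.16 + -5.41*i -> [4.16, -1.25, -6.66, -12.07, -17.48]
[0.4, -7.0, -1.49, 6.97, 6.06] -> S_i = Random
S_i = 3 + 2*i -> [3, 5, 7, 9, 11]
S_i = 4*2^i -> [4, 8, 16, 32, 64]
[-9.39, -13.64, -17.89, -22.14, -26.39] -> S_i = -9.39 + -4.25*i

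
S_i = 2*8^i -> [2, 16, 128, 1024, 8192]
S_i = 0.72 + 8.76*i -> [0.72, 9.48, 18.24, 27.0, 35.76]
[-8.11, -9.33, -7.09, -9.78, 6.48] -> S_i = Random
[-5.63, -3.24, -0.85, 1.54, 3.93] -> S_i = -5.63 + 2.39*i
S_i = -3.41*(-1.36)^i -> [-3.41, 4.64, -6.31, 8.58, -11.67]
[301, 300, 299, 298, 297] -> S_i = 301 + -1*i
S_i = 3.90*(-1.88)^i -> [3.9, -7.33, 13.78, -25.91, 48.72]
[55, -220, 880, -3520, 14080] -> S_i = 55*-4^i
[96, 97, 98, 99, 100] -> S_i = 96 + 1*i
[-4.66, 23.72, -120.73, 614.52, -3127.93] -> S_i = -4.66*(-5.09)^i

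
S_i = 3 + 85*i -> [3, 88, 173, 258, 343]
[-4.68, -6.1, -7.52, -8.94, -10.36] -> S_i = -4.68 + -1.42*i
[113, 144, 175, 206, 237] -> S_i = 113 + 31*i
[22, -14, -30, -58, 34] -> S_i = Random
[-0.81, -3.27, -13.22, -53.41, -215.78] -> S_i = -0.81*4.04^i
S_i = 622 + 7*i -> [622, 629, 636, 643, 650]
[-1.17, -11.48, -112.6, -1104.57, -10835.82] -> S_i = -1.17*9.81^i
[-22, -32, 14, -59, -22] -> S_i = Random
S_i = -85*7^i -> [-85, -595, -4165, -29155, -204085]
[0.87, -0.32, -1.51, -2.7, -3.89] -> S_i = 0.87 + -1.19*i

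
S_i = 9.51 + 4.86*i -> [9.51, 14.37, 19.23, 24.09, 28.95]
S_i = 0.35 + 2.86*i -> [0.35, 3.21, 6.07, 8.93, 11.79]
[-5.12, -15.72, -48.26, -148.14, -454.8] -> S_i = -5.12*3.07^i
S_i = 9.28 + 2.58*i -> [9.28, 11.86, 14.44, 17.02, 19.6]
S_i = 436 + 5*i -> [436, 441, 446, 451, 456]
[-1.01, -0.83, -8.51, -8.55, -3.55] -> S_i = Random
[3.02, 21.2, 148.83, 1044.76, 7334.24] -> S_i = 3.02*7.02^i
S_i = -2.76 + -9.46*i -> [-2.76, -12.22, -21.68, -31.14, -40.6]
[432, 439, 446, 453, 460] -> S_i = 432 + 7*i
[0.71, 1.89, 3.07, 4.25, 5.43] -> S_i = 0.71 + 1.18*i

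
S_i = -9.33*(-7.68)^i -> [-9.33, 71.65, -550.31, 4226.35, -32458.36]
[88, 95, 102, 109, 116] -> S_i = 88 + 7*i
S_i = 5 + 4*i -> [5, 9, 13, 17, 21]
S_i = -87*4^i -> [-87, -348, -1392, -5568, -22272]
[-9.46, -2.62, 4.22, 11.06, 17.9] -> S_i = -9.46 + 6.84*i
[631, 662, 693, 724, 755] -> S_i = 631 + 31*i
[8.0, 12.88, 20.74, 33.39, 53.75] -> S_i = 8.00*1.61^i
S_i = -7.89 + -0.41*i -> [-7.89, -8.3, -8.71, -9.12, -9.53]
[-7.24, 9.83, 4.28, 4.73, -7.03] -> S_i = Random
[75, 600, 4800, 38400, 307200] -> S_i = 75*8^i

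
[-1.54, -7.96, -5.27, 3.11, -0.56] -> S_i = Random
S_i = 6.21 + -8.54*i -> [6.21, -2.33, -10.87, -19.41, -27.95]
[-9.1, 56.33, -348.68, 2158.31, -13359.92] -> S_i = -9.10*(-6.19)^i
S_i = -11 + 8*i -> [-11, -3, 5, 13, 21]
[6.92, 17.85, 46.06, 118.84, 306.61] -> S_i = 6.92*2.58^i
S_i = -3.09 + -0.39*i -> [-3.09, -3.48, -3.87, -4.26, -4.65]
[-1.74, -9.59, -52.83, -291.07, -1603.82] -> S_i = -1.74*5.51^i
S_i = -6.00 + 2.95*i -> [-6.0, -3.05, -0.1, 2.85, 5.8]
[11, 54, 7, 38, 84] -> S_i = Random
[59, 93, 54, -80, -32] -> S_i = Random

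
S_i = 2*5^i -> [2, 10, 50, 250, 1250]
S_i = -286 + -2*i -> [-286, -288, -290, -292, -294]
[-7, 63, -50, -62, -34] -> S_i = Random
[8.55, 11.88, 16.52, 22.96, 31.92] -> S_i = 8.55*1.39^i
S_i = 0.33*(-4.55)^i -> [0.33, -1.5, 6.83, -31.08, 141.44]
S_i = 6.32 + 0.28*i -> [6.32, 6.6, 6.88, 7.16, 7.44]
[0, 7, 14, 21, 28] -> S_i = 0 + 7*i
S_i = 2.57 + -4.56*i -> [2.57, -1.99, -6.55, -11.11, -15.67]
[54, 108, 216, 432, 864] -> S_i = 54*2^i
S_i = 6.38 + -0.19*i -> [6.38, 6.19, 6.0, 5.81, 5.62]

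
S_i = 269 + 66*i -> [269, 335, 401, 467, 533]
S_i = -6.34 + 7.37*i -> [-6.34, 1.03, 8.4, 15.77, 23.14]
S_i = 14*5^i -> [14, 70, 350, 1750, 8750]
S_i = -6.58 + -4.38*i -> [-6.58, -10.96, -15.34, -19.72, -24.1]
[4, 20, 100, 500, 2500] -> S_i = 4*5^i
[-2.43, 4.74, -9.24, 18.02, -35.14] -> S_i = -2.43*(-1.95)^i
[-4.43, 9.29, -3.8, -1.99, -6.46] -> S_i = Random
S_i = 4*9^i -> [4, 36, 324, 2916, 26244]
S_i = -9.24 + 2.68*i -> [-9.24, -6.56, -3.88, -1.2, 1.48]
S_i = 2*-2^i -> [2, -4, 8, -16, 32]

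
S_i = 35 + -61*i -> [35, -26, -87, -148, -209]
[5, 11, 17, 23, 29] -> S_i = 5 + 6*i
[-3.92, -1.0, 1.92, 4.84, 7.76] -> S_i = -3.92 + 2.92*i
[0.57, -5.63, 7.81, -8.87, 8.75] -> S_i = Random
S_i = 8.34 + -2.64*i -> [8.34, 5.7, 3.06, 0.42, -2.22]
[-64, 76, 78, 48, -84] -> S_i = Random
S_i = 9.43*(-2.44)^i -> [9.43, -23.01, 56.14, -136.99, 334.25]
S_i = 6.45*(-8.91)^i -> [6.45, -57.47, 512.05, -4562.39, 40650.93]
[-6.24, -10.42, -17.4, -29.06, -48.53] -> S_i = -6.24*1.67^i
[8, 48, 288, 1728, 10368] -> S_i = 8*6^i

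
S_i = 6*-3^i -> [6, -18, 54, -162, 486]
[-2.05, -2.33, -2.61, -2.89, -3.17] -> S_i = -2.05 + -0.28*i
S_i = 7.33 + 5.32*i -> [7.33, 12.65, 17.97, 23.29, 28.61]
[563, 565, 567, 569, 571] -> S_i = 563 + 2*i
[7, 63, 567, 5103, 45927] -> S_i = 7*9^i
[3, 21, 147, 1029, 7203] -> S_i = 3*7^i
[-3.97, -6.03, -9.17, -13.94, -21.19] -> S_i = -3.97*1.52^i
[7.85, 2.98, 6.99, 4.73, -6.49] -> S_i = Random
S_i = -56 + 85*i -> [-56, 29, 114, 199, 284]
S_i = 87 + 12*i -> [87, 99, 111, 123, 135]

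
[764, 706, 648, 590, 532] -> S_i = 764 + -58*i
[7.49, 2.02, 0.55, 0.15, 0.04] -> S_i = 7.49*0.27^i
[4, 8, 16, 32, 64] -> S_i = 4*2^i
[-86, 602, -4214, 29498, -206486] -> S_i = -86*-7^i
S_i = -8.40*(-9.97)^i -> [-8.4, 83.75, -834.97, 8324.63, -82996.53]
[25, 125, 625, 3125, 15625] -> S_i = 25*5^i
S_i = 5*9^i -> [5, 45, 405, 3645, 32805]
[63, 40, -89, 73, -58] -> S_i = Random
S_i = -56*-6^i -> [-56, 336, -2016, 12096, -72576]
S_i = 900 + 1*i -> [900, 901, 902, 903, 904]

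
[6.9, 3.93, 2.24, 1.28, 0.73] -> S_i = 6.90*0.57^i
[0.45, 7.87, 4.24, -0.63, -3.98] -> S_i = Random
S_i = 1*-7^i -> [1, -7, 49, -343, 2401]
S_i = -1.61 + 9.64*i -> [-1.61, 8.03, 17.67, 27.31, 36.95]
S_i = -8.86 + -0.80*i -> [-8.86, -9.66, -10.46, -11.26, -12.06]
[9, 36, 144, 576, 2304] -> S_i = 9*4^i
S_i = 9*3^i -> [9, 27, 81, 243, 729]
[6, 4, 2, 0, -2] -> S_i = 6 + -2*i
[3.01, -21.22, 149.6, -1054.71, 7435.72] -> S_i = 3.01*(-7.05)^i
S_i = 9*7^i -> [9, 63, 441, 3087, 21609]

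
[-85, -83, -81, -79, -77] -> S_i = -85 + 2*i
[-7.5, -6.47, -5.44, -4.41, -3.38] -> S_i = -7.50 + 1.03*i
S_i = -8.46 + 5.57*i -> [-8.46, -2.89, 2.68, 8.25, 13.82]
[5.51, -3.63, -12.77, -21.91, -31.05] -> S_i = 5.51 + -9.14*i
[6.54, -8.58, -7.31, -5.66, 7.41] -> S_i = Random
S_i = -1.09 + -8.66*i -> [-1.09, -9.75, -18.41, -27.07, -35.73]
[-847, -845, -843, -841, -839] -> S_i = -847 + 2*i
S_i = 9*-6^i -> [9, -54, 324, -1944, 11664]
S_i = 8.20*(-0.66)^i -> [8.2, -5.41, 3.57, -2.36, 1.56]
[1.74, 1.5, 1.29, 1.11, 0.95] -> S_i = 1.74*0.86^i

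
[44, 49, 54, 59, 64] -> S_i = 44 + 5*i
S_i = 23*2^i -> [23, 46, 92, 184, 368]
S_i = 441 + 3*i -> [441, 444, 447, 450, 453]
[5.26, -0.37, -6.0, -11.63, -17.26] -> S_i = 5.26 + -5.63*i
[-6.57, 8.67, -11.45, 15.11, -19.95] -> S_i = -6.57*(-1.32)^i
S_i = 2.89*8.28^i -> [2.89, 23.93, 198.13, 1640.55, 13583.73]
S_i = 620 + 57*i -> [620, 677, 734, 791, 848]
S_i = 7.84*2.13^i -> [7.84, 16.7, 35.57, 75.76, 161.37]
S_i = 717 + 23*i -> [717, 740, 763, 786, 809]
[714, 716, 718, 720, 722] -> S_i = 714 + 2*i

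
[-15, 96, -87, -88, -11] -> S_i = Random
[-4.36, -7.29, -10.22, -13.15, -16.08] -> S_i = -4.36 + -2.93*i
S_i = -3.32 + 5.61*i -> [-3.32, 2.29, 7.9, 13.51, 19.12]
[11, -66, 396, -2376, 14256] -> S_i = 11*-6^i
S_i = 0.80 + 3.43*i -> [0.8, 4.23, 7.66, 11.09, 14.52]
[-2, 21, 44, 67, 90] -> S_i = -2 + 23*i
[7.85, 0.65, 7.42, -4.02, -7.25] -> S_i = Random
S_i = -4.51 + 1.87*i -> [-4.51, -2.64, -0.77, 1.1, 2.97]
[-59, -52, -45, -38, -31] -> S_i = -59 + 7*i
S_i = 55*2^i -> [55, 110, 220, 440, 880]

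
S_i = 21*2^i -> [21, 42, 84, 168, 336]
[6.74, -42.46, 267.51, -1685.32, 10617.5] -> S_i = 6.74*(-6.30)^i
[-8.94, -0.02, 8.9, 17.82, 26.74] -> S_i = -8.94 + 8.92*i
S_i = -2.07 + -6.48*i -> [-2.07, -8.55, -15.03, -21.51, -27.99]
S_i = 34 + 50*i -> [34, 84, 134, 184, 234]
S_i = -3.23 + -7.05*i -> [-3.23, -10.28, -17.33, -24.38, -31.43]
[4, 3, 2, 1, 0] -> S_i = 4 + -1*i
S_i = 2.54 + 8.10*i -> [2.54, 10.64, 18.74, 26.84, 34.94]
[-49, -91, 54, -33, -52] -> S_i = Random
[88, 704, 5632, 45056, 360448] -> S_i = 88*8^i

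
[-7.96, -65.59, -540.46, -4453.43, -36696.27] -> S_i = -7.96*8.24^i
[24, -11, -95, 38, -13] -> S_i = Random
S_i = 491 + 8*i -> [491, 499, 507, 515, 523]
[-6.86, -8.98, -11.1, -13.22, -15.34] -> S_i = -6.86 + -2.12*i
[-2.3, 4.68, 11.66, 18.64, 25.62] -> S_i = -2.30 + 6.98*i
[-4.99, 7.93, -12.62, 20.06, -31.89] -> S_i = -4.99*(-1.59)^i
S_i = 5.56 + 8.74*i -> [5.56, 14.3, 23.04, 31.78, 40.52]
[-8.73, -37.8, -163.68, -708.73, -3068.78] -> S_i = -8.73*4.33^i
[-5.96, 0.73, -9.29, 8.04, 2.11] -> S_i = Random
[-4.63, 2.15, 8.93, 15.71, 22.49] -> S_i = -4.63 + 6.78*i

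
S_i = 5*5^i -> [5, 25, 125, 625, 3125]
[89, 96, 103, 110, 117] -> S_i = 89 + 7*i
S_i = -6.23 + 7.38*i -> [-6.23, 1.15, 8.53, 15.91, 23.29]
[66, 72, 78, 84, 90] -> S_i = 66 + 6*i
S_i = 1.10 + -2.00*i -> [1.1, -0.9, -2.9, -4.9, -6.9]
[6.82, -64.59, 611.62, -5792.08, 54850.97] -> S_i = 6.82*(-9.47)^i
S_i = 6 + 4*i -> [6, 10, 14, 18, 22]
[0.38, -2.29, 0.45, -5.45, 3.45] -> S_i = Random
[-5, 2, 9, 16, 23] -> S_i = -5 + 7*i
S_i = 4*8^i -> [4, 32, 256, 2048, 16384]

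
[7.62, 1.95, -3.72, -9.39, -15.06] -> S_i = 7.62 + -5.67*i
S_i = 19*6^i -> [19, 114, 684, 4104, 24624]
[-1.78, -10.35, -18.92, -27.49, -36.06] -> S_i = -1.78 + -8.57*i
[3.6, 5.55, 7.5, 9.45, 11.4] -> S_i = 3.60 + 1.95*i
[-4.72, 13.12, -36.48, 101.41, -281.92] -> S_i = -4.72*(-2.78)^i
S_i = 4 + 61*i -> [4, 65, 126, 187, 248]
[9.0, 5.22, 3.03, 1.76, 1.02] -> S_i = 9.00*0.58^i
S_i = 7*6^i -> [7, 42, 252, 1512, 9072]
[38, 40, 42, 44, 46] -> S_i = 38 + 2*i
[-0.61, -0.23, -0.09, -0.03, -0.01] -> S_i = -0.61*0.38^i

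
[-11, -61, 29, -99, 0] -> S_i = Random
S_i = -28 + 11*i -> [-28, -17, -6, 5, 16]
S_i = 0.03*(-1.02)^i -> [0.03, -0.03, 0.03, -0.03, 0.03]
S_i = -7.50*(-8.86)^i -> [-7.5, 66.45, -588.75, 5216.3, -46216.4]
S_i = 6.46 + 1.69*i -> [6.46, 8.15, 9.84, 11.53, 13.22]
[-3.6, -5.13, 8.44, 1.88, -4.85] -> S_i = Random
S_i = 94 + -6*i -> [94, 88, 82, 76, 70]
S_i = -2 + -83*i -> [-2, -85, -168, -251, -334]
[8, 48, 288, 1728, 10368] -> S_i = 8*6^i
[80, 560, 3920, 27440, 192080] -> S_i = 80*7^i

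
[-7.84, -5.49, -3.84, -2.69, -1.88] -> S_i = -7.84*0.70^i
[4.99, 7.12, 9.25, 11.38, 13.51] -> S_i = 4.99 + 2.13*i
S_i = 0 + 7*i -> [0, 7, 14, 21, 28]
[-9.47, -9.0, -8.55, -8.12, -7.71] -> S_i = -9.47*0.95^i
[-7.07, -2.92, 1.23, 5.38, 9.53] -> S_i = -7.07 + 4.15*i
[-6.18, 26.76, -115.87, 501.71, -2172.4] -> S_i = -6.18*(-4.33)^i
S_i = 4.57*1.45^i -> [4.57, 6.63, 9.61, 13.93, 20.2]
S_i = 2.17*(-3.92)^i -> [2.17, -8.51, 33.35, -130.71, 512.39]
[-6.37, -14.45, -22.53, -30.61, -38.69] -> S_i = -6.37 + -8.08*i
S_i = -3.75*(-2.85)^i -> [-3.75, 10.69, -30.46, 86.81, -247.41]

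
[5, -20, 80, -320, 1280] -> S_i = 5*-4^i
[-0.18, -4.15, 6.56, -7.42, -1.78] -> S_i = Random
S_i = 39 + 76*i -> [39, 115, 191, 267, 343]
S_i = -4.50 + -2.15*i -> [-4.5, -6.65, -8.8, -10.95, -13.1]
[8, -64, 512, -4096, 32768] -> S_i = 8*-8^i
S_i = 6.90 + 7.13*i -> [6.9, 14.03, 21.16, 28.29, 35.42]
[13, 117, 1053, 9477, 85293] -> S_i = 13*9^i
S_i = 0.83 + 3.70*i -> [0.83, 4.53, 8.23, 11.93, 15.63]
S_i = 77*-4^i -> [77, -308, 1232, -4928, 19712]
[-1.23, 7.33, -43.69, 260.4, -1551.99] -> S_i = -1.23*(-5.96)^i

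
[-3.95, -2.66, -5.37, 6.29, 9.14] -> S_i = Random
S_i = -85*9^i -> [-85, -765, -6885, -61965, -557685]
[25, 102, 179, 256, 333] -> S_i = 25 + 77*i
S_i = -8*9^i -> [-8, -72, -648, -5832, -52488]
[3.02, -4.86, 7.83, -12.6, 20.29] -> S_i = 3.02*(-1.61)^i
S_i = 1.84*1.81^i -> [1.84, 3.33, 6.03, 10.91, 19.75]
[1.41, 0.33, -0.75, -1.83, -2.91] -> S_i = 1.41 + -1.08*i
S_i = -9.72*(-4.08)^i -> [-9.72, 39.66, -161.8, 660.16, -2693.44]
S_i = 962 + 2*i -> [962, 964, 966, 968, 970]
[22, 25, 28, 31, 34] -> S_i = 22 + 3*i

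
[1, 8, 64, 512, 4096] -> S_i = 1*8^i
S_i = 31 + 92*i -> [31, 123, 215, 307, 399]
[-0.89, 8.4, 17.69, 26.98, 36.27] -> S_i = -0.89 + 9.29*i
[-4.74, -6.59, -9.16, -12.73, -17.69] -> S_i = -4.74*1.39^i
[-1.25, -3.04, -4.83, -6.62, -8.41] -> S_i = -1.25 + -1.79*i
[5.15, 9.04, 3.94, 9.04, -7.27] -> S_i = Random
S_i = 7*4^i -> [7, 28, 112, 448, 1792]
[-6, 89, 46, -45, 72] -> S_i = Random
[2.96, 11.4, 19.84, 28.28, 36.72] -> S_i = 2.96 + 8.44*i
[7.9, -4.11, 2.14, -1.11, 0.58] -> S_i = 7.90*(-0.52)^i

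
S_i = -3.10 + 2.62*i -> [-3.1, -0.48, 2.14, 4.76, 7.38]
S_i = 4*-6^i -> [4, -24, 144, -864, 5184]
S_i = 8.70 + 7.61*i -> [8.7, 16.31, 23.92, 31.53, 39.14]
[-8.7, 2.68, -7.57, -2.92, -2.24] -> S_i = Random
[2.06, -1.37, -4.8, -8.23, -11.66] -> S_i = 2.06 + -3.43*i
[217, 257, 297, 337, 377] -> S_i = 217 + 40*i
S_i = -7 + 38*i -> [-7, 31, 69, 107, 145]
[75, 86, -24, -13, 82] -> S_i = Random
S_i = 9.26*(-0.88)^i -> [9.26, -8.15, 7.17, -6.31, 5.55]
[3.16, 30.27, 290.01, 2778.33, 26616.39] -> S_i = 3.16*9.58^i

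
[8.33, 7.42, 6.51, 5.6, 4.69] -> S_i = 8.33 + -0.91*i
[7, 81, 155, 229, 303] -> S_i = 7 + 74*i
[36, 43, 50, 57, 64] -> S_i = 36 + 7*i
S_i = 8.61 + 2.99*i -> [8.61, 11.6, 14.59, 17.58, 20.57]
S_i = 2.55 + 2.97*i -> [2.55, 5.52, 8.49, 11.46, 14.43]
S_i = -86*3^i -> [-86, -258, -774, -2322, -6966]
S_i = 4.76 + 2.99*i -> [4.76, 7.75, 10.74, 13.73, 16.72]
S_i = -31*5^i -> [-31, -155, -775, -3875, -19375]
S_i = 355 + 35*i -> [355, 390, 425, 460, 495]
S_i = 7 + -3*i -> [7, 4, 1, -2, -5]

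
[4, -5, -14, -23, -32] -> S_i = 4 + -9*i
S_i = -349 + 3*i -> [-349, -346, -343, -340, -337]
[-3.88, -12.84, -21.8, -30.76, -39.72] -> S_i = -3.88 + -8.96*i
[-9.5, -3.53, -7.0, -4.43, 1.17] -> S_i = Random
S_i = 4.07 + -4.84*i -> [4.07, -0.77, -5.61, -10.45, -15.29]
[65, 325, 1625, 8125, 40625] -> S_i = 65*5^i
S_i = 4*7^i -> [4, 28, 196, 1372, 9604]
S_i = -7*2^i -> [-7, -14, -28, -56, -112]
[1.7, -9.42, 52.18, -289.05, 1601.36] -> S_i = 1.70*(-5.54)^i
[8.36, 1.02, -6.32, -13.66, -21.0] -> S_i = 8.36 + -7.34*i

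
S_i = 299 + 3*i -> [299, 302, 305, 308, 311]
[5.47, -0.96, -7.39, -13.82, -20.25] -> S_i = 5.47 + -6.43*i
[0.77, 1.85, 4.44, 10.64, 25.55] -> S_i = 0.77*2.40^i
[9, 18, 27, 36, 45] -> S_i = 9 + 9*i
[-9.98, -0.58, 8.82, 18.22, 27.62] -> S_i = -9.98 + 9.40*i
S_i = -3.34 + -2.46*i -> [-3.34, -5.8, -8.26, -10.72, -13.18]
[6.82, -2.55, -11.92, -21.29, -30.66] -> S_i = 6.82 + -9.37*i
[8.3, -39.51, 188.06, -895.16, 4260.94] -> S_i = 8.30*(-4.76)^i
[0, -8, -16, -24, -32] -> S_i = 0 + -8*i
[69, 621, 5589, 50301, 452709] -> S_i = 69*9^i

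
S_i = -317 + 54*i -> [-317, -263, -209, -155, -101]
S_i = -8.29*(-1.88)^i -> [-8.29, 15.59, -29.3, 55.08, -103.56]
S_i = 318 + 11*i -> [318, 329, 340, 351, 362]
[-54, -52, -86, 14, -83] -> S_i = Random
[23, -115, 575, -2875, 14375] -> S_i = 23*-5^i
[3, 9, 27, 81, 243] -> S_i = 3*3^i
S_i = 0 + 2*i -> [0, 2, 4, 6, 8]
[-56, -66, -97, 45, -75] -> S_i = Random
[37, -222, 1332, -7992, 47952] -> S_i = 37*-6^i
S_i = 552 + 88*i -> [552, 640, 728, 816, 904]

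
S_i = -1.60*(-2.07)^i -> [-1.6, 3.31, -6.86, 14.19, -29.38]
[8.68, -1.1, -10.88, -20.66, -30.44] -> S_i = 8.68 + -9.78*i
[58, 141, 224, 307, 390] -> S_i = 58 + 83*i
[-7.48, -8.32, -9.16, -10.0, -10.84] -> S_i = -7.48 + -0.84*i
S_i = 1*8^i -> [1, 8, 64, 512, 4096]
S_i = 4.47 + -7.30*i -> [4.47, -2.83, -10.13, -17.43, -24.73]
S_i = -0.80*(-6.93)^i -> [-0.8, 5.54, -38.42, 266.25, -1845.11]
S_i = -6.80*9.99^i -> [-6.8, -67.93, -678.64, -6779.62, -67728.41]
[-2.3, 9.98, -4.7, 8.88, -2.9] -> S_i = Random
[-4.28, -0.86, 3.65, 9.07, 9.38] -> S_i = Random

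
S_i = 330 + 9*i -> [330, 339, 348, 357, 366]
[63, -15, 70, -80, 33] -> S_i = Random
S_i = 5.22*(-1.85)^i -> [5.22, -9.66, 17.87, -33.05, 61.14]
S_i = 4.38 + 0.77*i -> [4.38, 5.15, 5.92, 6.69, 7.46]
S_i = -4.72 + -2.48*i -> [-4.72, -7.2, -9.68, -12.16, -14.64]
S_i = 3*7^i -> [3, 21, 147, 1029, 7203]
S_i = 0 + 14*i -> [0, 14, 28, 42, 56]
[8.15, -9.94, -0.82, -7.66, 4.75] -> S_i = Random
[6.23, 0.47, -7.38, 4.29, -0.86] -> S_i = Random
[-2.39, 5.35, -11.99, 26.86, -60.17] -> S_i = -2.39*(-2.24)^i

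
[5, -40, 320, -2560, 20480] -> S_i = 5*-8^i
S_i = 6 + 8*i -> [6, 14, 22, 30, 38]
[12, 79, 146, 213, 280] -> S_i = 12 + 67*i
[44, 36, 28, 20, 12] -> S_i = 44 + -8*i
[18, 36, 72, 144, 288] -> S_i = 18*2^i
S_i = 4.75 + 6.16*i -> [4.75, 10.91, 17.07, 23.23, 29.39]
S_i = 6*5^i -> [6, 30, 150, 750, 3750]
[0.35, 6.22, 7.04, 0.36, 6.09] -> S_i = Random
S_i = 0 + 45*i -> [0, 45, 90, 135, 180]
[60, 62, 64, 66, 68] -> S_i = 60 + 2*i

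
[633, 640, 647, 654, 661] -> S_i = 633 + 7*i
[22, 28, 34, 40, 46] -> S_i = 22 + 6*i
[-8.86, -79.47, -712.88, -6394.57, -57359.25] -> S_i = -8.86*8.97^i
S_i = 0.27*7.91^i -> [0.27, 2.14, 16.89, 133.63, 1056.99]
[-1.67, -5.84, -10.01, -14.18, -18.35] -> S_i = -1.67 + -4.17*i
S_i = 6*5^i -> [6, 30, 150, 750, 3750]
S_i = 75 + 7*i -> [75, 82, 89, 96, 103]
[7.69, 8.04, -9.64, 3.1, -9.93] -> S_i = Random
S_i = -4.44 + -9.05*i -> [-4.44, -13.49, -22.54, -31.59, -40.64]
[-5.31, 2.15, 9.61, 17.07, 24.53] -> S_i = -5.31 + 7.46*i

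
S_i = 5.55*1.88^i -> [5.55, 10.43, 19.62, 36.88, 69.33]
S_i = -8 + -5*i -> [-8, -13, -18, -23, -28]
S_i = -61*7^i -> [-61, -427, -2989, -20923, -146461]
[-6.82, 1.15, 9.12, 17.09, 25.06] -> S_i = -6.82 + 7.97*i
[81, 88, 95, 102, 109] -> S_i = 81 + 7*i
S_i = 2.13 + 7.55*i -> [2.13, 9.68, 17.23, 24.78, 32.33]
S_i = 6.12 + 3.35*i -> [6.12, 9.47, 12.82, 16.17, 19.52]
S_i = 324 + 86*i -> [324, 410, 496, 582, 668]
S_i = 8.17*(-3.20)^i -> [8.17, -26.14, 83.66, -267.71, 856.69]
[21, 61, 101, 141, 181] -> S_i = 21 + 40*i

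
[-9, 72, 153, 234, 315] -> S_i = -9 + 81*i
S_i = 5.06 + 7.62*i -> [5.06, 12.68, 20.3, 27.92, 35.54]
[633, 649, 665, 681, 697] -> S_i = 633 + 16*i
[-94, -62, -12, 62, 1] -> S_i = Random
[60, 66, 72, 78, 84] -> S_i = 60 + 6*i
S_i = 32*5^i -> [32, 160, 800, 4000, 20000]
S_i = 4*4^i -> [4, 16, 64, 256, 1024]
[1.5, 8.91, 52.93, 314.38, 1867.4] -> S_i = 1.50*5.94^i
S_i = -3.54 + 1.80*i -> [-3.54, -1.74, 0.06, 1.86, 3.66]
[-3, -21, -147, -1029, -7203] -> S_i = -3*7^i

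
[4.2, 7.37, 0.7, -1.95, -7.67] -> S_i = Random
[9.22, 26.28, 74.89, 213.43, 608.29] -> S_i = 9.22*2.85^i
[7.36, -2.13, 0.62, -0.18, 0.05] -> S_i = 7.36*(-0.29)^i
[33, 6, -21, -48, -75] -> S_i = 33 + -27*i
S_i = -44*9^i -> [-44, -396, -3564, -32076, -288684]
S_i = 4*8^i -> [4, 32, 256, 2048, 16384]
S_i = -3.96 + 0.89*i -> [-3.96, -3.07, -2.18, -1.29, -0.4]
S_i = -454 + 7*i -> [-454, -447, -440, -433, -426]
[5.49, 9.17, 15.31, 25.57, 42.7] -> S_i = 5.49*1.67^i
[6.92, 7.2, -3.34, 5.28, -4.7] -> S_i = Random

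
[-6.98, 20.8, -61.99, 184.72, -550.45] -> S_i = -6.98*(-2.98)^i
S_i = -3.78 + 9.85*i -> [-3.78, 6.07, 15.92, 25.77, 35.62]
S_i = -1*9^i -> [-1, -9, -81, -729, -6561]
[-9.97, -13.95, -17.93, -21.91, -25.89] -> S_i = -9.97 + -3.98*i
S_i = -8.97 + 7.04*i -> [-8.97, -1.93, 5.11, 12.15, 19.19]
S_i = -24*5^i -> [-24, -120, -600, -3000, -15000]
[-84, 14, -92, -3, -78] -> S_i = Random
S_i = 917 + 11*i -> [917, 928, 939, 950, 961]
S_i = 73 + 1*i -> [73, 74, 75, 76, 77]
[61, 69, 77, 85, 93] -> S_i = 61 + 8*i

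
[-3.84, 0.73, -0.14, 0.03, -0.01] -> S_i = -3.84*(-0.19)^i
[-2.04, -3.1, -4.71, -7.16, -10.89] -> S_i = -2.04*1.52^i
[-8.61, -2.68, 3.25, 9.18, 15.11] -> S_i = -8.61 + 5.93*i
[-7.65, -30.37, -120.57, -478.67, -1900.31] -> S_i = -7.65*3.97^i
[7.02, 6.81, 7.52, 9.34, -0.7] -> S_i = Random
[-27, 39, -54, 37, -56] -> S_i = Random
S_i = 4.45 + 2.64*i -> [4.45, 7.09, 9.73, 12.37, 15.01]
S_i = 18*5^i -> [18, 90, 450, 2250, 11250]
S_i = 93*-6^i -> [93, -558, 3348, -20088, 120528]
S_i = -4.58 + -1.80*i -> [-4.58, -6.38, -8.18, -9.98, -11.78]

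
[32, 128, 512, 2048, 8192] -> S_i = 32*4^i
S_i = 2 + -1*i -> [2, 1, 0, -1, -2]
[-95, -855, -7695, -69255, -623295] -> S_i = -95*9^i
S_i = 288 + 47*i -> [288, 335, 382, 429, 476]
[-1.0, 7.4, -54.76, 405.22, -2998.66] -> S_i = -1.00*(-7.40)^i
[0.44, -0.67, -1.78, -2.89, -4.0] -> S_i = 0.44 + -1.11*i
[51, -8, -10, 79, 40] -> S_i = Random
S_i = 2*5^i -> [2, 10, 50, 250, 1250]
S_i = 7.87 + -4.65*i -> [7.87, 3.22, -1.43, -6.08, -10.73]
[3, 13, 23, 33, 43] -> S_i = 3 + 10*i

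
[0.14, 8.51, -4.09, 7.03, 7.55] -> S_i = Random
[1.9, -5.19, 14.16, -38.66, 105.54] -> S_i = 1.90*(-2.73)^i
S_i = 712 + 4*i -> [712, 716, 720, 724, 728]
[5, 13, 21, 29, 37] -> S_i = 5 + 8*i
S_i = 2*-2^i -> [2, -4, 8, -16, 32]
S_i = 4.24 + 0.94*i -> [4.24, 5.18, 6.12, 7.06, 8.0]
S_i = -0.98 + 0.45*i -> [-0.98, -0.53, -0.08, 0.37, 0.82]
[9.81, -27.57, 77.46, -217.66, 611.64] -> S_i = 9.81*(-2.81)^i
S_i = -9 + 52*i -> [-9, 43, 95, 147, 199]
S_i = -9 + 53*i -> [-9, 44, 97, 150, 203]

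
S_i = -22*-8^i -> [-22, 176, -1408, 11264, -90112]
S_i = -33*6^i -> [-33, -198, -1188, -7128, -42768]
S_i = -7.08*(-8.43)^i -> [-7.08, 59.68, -503.14, 4241.47, -35755.56]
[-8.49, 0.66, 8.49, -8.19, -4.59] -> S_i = Random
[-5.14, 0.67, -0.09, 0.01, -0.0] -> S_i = -5.14*(-0.13)^i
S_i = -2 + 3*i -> [-2, 1, 4, 7, 10]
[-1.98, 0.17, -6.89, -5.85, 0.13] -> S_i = Random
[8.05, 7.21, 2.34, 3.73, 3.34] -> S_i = Random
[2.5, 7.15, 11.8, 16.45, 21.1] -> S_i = 2.50 + 4.65*i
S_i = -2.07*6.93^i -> [-2.07, -14.35, -99.41, -688.92, -4774.23]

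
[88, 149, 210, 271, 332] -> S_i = 88 + 61*i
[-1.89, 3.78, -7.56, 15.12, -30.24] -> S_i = -1.89*(-2.00)^i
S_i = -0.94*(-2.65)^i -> [-0.94, 2.49, -6.6, 17.49, -46.36]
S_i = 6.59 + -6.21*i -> [6.59, 0.38, -5.83, -12.04, -18.25]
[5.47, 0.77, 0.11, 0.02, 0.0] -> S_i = 5.47*0.14^i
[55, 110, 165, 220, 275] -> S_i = 55 + 55*i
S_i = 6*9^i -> [6, 54, 486, 4374, 39366]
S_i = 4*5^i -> [4, 20, 100, 500, 2500]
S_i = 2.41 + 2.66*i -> [2.41, 5.07, 7.73, 10.39, 13.05]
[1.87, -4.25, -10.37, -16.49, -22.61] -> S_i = 1.87 + -6.12*i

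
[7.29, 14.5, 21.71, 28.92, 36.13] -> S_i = 7.29 + 7.21*i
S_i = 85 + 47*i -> [85, 132, 179, 226, 273]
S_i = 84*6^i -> [84, 504, 3024, 18144, 108864]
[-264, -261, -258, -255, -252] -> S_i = -264 + 3*i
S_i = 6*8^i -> [6, 48, 384, 3072, 24576]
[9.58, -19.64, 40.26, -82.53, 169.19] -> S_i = 9.58*(-2.05)^i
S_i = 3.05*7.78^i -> [3.05, 23.73, 184.61, 1436.28, 11174.25]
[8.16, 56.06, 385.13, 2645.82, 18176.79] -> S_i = 8.16*6.87^i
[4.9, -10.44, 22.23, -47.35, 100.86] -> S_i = 4.90*(-2.13)^i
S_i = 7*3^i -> [7, 21, 63, 189, 567]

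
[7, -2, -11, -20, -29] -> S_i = 7 + -9*i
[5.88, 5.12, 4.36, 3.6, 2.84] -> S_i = 5.88 + -0.76*i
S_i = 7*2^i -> [7, 14, 28, 56, 112]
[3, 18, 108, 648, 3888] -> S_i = 3*6^i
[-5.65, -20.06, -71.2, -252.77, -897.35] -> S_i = -5.65*3.55^i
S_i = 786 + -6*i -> [786, 780, 774, 768, 762]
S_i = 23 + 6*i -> [23, 29, 35, 41, 47]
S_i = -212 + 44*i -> [-212, -168, -124, -80, -36]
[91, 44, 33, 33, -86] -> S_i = Random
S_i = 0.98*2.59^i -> [0.98, 2.54, 6.57, 17.03, 44.1]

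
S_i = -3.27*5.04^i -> [-3.27, -16.48, -83.06, -418.64, -2109.94]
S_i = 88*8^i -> [88, 704, 5632, 45056, 360448]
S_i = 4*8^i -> [4, 32, 256, 2048, 16384]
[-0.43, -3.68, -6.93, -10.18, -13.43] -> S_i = -0.43 + -3.25*i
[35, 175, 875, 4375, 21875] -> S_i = 35*5^i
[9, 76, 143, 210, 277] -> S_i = 9 + 67*i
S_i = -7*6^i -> [-7, -42, -252, -1512, -9072]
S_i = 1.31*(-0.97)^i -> [1.31, -1.27, 1.23, -1.2, 1.16]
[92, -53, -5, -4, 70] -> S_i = Random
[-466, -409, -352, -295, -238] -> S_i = -466 + 57*i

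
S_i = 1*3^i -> [1, 3, 9, 27, 81]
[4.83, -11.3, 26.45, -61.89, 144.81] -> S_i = 4.83*(-2.34)^i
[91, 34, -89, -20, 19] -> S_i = Random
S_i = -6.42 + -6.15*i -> [-6.42, -12.57, -18.72, -24.87, -31.02]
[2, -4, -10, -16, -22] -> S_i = 2 + -6*i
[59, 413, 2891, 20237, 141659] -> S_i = 59*7^i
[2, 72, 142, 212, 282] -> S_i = 2 + 70*i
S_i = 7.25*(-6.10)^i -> [7.25, -44.22, 269.77, -1645.61, 10038.23]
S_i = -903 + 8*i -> [-903, -895, -887, -879, -871]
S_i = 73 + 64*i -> [73, 137, 201, 265, 329]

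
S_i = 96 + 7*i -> [96, 103, 110, 117, 124]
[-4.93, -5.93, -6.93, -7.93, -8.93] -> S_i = -4.93 + -1.00*i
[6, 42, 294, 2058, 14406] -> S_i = 6*7^i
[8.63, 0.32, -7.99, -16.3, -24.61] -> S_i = 8.63 + -8.31*i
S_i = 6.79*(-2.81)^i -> [6.79, -19.08, 53.61, -150.66, 423.35]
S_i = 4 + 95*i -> [4, 99, 194, 289, 384]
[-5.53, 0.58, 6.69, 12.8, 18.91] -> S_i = -5.53 + 6.11*i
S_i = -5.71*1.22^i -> [-5.71, -6.97, -8.5, -10.37, -12.65]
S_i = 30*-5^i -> [30, -150, 750, -3750, 18750]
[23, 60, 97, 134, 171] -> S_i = 23 + 37*i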